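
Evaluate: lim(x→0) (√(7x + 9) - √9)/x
This is a standard limit.

Factor or rationalize the expression:
  lim(x→0) (√(7x + 9) - √9)/x = 7/6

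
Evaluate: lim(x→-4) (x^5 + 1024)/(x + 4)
This is a standard limit.

Factor or rationalize the expression:
  lim(x→-4) (x^5 + 1024)/(x + 4) = 1280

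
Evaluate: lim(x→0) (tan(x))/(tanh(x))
This is a 0/0 indeterminate form.

Apply L'Hôpital's rule: differentiate numerator and denominator separately.
  f(x) = tan(x)   ⇒   f'(x) = tan(x)^2 + 1
  g(x) = tanh(x)   ⇒   g'(x) = 1 - tanh(x)^2
  lim(x→0) f'(x)/g'(x) = lim(x→0) (tan(x)^2 + 1)/(1 - tanh(x)^2)
  = 1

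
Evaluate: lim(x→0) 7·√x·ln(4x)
This is a 0·∞ indeterminate form.

Rewrite 0·∞ as a quotient (0/0 or ∞/∞ form), then apply L'Hôpital's rule:
  lim(x→0) 7·√x·ln(4x) = 0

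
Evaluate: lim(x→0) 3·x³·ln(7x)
This is a 0·∞ indeterminate form.

Rewrite 0·∞ as a quotient (0/0 or ∞/∞ form), then apply L'Hôpital's rule:
  lim(x→0) 3·x³·ln(7x) = 0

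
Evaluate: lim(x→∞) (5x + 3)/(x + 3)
This is an ∞/∞ indeterminate form.

Apply L'Hôpital's rule: differentiate numerator and denominator separately.
  f(x) = 5·x + 3   ⇒   f'(x) = 5
  g(x) = x + 3   ⇒   g'(x) = 1
  lim(x→∞) f'(x)/g'(x) = lim(x→∞) (5)/(1)
  = 5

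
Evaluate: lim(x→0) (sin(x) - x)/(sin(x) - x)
This is a 0/0 indeterminate form.

Apply L'Hôpital's rule: differentiate numerator and denominator separately.
  f(x) = -x + sin(x)   ⇒   f'(x) = cos(x) - 1
  g(x) = -x + sin(x)   ⇒   g'(x) = cos(x) - 1
  lim(x→0) f'(x)/g'(x) = lim(x→0) (cos(x) - 1)/(cos(x) - 1)
  = 1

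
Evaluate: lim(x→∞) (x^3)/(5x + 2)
This is an ∞/∞ indeterminate form.

Apply L'Hôpital's rule: differentiate numerator and denominator separately.
  f(x) = x^3   ⇒   f'(x) = 3·x^2
  g(x) = 5·x + 2   ⇒   g'(x) = 5
  lim(x→∞) f'(x)/g'(x) = lim(x→∞) (3·x^2)/(5)
  = ∞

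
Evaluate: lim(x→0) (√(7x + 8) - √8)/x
This is a standard limit.

Factor or rationalize the expression:
  lim(x→0) (√(7x + 8) - √8)/x = 7·sqrt(2)/8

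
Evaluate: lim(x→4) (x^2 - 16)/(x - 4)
This is a standard limit.

Factor or rationalize the expression:
  lim(x→4) (x^2 - 16)/(x - 4) = 8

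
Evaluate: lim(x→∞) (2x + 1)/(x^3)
This is an ∞/∞ indeterminate form.

Apply L'Hôpital's rule: differentiate numerator and denominator separately.
  f(x) = 2·x + 1   ⇒   f'(x) = 2
  g(x) = x^3   ⇒   g'(x) = 3·x^2
  lim(x→∞) f'(x)/g'(x) = lim(x→∞) (2)/(3·x^2)
  = 0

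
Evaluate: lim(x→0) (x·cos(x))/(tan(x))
This is a 0/0 indeterminate form.

Apply L'Hôpital's rule: differentiate numerator and denominator separately.
  f(x) = x·cos(x)   ⇒   f'(x) = -x·sin(x) + cos(x)
  g(x) = tan(x)   ⇒   g'(x) = tan(x)^2 + 1
  lim(x→0) f'(x)/g'(x) = lim(x→0) (-x·sin(x) + cos(x))/(tan(x)^2 + 1)
  = 1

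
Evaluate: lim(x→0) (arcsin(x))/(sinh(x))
This is a 0/0 indeterminate form.

Apply L'Hôpital's rule: differentiate numerator and denominator separately.
  f(x) = asin(x)   ⇒   f'(x) = 1/sqrt(1 - x^2)
  g(x) = sinh(x)   ⇒   g'(x) = cosh(x)
  lim(x→0) f'(x)/g'(x) = lim(x→0) (1/sqrt(1 - x^2))/(cosh(x))
  = 1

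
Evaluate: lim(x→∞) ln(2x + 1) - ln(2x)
This is an ∞-∞ indeterminate form.

Combine fractions or rationalize to convert ∞-∞ to 0/0 form:
  lim(x→∞) ln(2x + 1) - ln(2x) = 0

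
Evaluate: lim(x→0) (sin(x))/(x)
This is a 0/0 indeterminate form.

Apply L'Hôpital's rule: differentiate numerator and denominator separately.
  f(x) = sin(x)   ⇒   f'(x) = cos(x)
  g(x) = x   ⇒   g'(x) = 1
  lim(x→0) f'(x)/g'(x) = lim(x→0) (cos(x))/(1)
  = 1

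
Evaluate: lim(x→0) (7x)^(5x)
This is an exponential indeterminate form.

For exponential indeterminate forms, take the natural log:
  Let L = lim(x→0) (7x)^(5x)
  Then ln(L) = lim(x→0) [exponent × ln(base)]
  Evaluate using L'Hôpital or standard limits, then exponentiate.
  L = 1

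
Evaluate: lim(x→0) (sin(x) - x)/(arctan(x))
This is a 0/0 indeterminate form.

Apply L'Hôpital's rule: differentiate numerator and denominator separately.
  f(x) = -x + sin(x)   ⇒   f'(x) = cos(x) - 1
  g(x) = atan(x)   ⇒   g'(x) = 1/(x^2 + 1)
  lim(x→0) f'(x)/g'(x) = lim(x→0) (cos(x) - 1)/(1/(x^2 + 1))
  = 0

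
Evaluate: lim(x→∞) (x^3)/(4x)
This is an ∞/∞ indeterminate form.

Apply L'Hôpital's rule: differentiate numerator and denominator separately.
  f(x) = x^3   ⇒   f'(x) = 3·x^2
  g(x) = 4·x   ⇒   g'(x) = 4
  lim(x→∞) f'(x)/g'(x) = lim(x→∞) (3·x^2)/(4)
  = ∞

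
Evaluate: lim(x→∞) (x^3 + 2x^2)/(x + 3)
This is an ∞/∞ indeterminate form.

Apply L'Hôpital's rule: differentiate numerator and denominator separately.
  f(x) = x^3 + 2·x^2   ⇒   f'(x) = 3·x^2 + 4·x
  g(x) = x + 3   ⇒   g'(x) = 1
  lim(x→∞) f'(x)/g'(x) = lim(x→∞) (3·x^2 + 4·x)/(1)
  = ∞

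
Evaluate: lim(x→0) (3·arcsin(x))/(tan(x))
This is a 0/0 indeterminate form.

Apply L'Hôpital's rule: differentiate numerator and denominator separately.
  f(x) = 3·asin(x)   ⇒   f'(x) = 3/sqrt(1 - x^2)
  g(x) = tan(x)   ⇒   g'(x) = tan(x)^2 + 1
  lim(x→0) f'(x)/g'(x) = lim(x→0) (3/sqrt(1 - x^2))/(tan(x)^2 + 1)
  = 3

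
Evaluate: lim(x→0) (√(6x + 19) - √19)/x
This is a standard limit.

Factor or rationalize the expression:
  lim(x→0) (√(6x + 19) - √19)/x = 3·sqrt(19)/19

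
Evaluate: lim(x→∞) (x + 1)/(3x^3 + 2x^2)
This is an ∞/∞ indeterminate form.

Apply L'Hôpital's rule: differentiate numerator and denominator separately.
  f(x) = x + 1   ⇒   f'(x) = 1
  g(x) = 3·x^3 + 2·x^2   ⇒   g'(x) = 9·x^2 + 4·x
  lim(x→∞) f'(x)/g'(x) = lim(x→∞) (1)/(9·x^2 + 4·x)
  = 0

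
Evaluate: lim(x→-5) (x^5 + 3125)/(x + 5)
This is a standard limit.

Factor or rationalize the expression:
  lim(x→-5) (x^5 + 3125)/(x + 5) = 3125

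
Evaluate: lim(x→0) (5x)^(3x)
This is an exponential indeterminate form.

For exponential indeterminate forms, take the natural log:
  Let L = lim(x→0) (5x)^(3x)
  Then ln(L) = lim(x→0) [exponent × ln(base)]
  Evaluate using L'Hôpital or standard limits, then exponentiate.
  L = 1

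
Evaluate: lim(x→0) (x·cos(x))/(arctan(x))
This is a 0/0 indeterminate form.

Apply L'Hôpital's rule: differentiate numerator and denominator separately.
  f(x) = x·cos(x)   ⇒   f'(x) = -x·sin(x) + cos(x)
  g(x) = atan(x)   ⇒   g'(x) = 1/(x^2 + 1)
  lim(x→0) f'(x)/g'(x) = lim(x→0) (-x·sin(x) + cos(x))/(1/(x^2 + 1))
  = 1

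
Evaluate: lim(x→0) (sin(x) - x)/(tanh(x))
This is a 0/0 indeterminate form.

Apply L'Hôpital's rule: differentiate numerator and denominator separately.
  f(x) = -x + sin(x)   ⇒   f'(x) = cos(x) - 1
  g(x) = tanh(x)   ⇒   g'(x) = 1 - tanh(x)^2
  lim(x→0) f'(x)/g'(x) = lim(x→0) (cos(x) - 1)/(1 - tanh(x)^2)
  = 0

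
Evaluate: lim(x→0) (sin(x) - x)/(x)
This is a 0/0 indeterminate form.

Apply L'Hôpital's rule: differentiate numerator and denominator separately.
  f(x) = -x + sin(x)   ⇒   f'(x) = cos(x) - 1
  g(x) = x   ⇒   g'(x) = 1
  lim(x→0) f'(x)/g'(x) = lim(x→0) (cos(x) - 1)/(1)
  = 0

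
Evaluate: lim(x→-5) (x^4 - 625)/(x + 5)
This is a standard limit.

Factor or rationalize the expression:
  lim(x→-5) (x^4 - 625)/(x + 5) = -500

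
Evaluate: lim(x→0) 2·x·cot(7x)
This is a 0·∞ indeterminate form.

Rewrite 0·∞ as a quotient (0/0 or ∞/∞ form), then apply L'Hôpital's rule:
  lim(x→0) 2·x·cot(7x) = 2/7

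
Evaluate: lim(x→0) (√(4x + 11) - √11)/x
This is a standard limit.

Factor or rationalize the expression:
  lim(x→0) (√(4x + 11) - √11)/x = 2·sqrt(11)/11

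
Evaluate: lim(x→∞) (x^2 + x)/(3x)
This is an ∞/∞ indeterminate form.

Apply L'Hôpital's rule: differentiate numerator and denominator separately.
  f(x) = x^2 + x   ⇒   f'(x) = 2·x + 1
  g(x) = 3·x   ⇒   g'(x) = 3
  lim(x→∞) f'(x)/g'(x) = lim(x→∞) (2·x + 1)/(3)
  = ∞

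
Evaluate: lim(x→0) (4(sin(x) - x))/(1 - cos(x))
This is a 0/0 indeterminate form.

Apply L'Hôpital's rule: differentiate numerator and denominator separately.
  f(x) = -4·x + 4·sin(x)   ⇒   f'(x) = 4·cos(x) - 4
  g(x) = 1 - cos(x)   ⇒   g'(x) = sin(x)
  lim(x→0) f'(x)/g'(x) = lim(x→0) (4·cos(x) - 4)/(sin(x))
  = 0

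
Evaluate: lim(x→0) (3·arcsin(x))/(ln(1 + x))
This is a 0/0 indeterminate form.

Apply L'Hôpital's rule: differentiate numerator and denominator separately.
  f(x) = 3·asin(x)   ⇒   f'(x) = 3/sqrt(1 - x^2)
  g(x) = ln(x + 1)   ⇒   g'(x) = 1/(x + 1)
  lim(x→0) f'(x)/g'(x) = lim(x→0) (3/sqrt(1 - x^2))/(1/(x + 1))
  = 3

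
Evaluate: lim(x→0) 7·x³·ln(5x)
This is a 0·∞ indeterminate form.

Rewrite 0·∞ as a quotient (0/0 or ∞/∞ form), then apply L'Hôpital's rule:
  lim(x→0) 7·x³·ln(5x) = 0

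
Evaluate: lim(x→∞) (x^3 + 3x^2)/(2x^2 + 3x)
This is an ∞/∞ indeterminate form.

Apply L'Hôpital's rule: differentiate numerator and denominator separately.
  f(x) = x^3 + 3·x^2   ⇒   f'(x) = 3·x^2 + 6·x
  g(x) = 2·x^2 + 3·x   ⇒   g'(x) = 4·x + 3
  lim(x→∞) f'(x)/g'(x) = lim(x→∞) (3·x^2 + 6·x)/(4·x + 3)
  = ∞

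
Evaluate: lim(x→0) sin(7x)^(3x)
This is an exponential indeterminate form.

For exponential indeterminate forms, take the natural log:
  Let L = lim(x→0) sin(7x)^(3x)
  Then ln(L) = lim(x→0) [exponent × ln(base)]
  Evaluate using L'Hôpital or standard limits, then exponentiate.
  L = 1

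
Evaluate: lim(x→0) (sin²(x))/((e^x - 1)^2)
This is a 0/0 indeterminate form.

Apply L'Hôpital's rule: differentiate numerator and denominator separately.
  f(x) = sin(x)^2   ⇒   f'(x) = 2·sin(x)·cos(x)
  g(x) = (e^(x) - 1)^2   ⇒   g'(x) = 2·(e^(x) - 1)·e^(x)
  lim(x→0) f'(x)/g'(x) = lim(x→0) (2·sin(x)·cos(x))/(2·(e^(x) - 1)·e^(x))
  = 1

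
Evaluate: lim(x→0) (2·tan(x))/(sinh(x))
This is a 0/0 indeterminate form.

Apply L'Hôpital's rule: differentiate numerator and denominator separately.
  f(x) = 2·tan(x)   ⇒   f'(x) = 2·tan(x)^2 + 2
  g(x) = sinh(x)   ⇒   g'(x) = cosh(x)
  lim(x→0) f'(x)/g'(x) = lim(x→0) (2·tan(x)^2 + 2)/(cosh(x))
  = 2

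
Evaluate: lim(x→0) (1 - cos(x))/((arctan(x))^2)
This is a 0/0 indeterminate form.

Apply L'Hôpital's rule: differentiate numerator and denominator separately.
  f(x) = 1 - cos(x)   ⇒   f'(x) = sin(x)
  g(x) = atan(x)^2   ⇒   g'(x) = 2·atan(x)/(x^2 + 1)
  lim(x→0) f'(x)/g'(x) = lim(x→0) (sin(x))/(2·atan(x)/(x^2 + 1))
  = 1/2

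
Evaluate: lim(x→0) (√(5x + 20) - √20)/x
This is a standard limit.

Factor or rationalize the expression:
  lim(x→0) (√(5x + 20) - √20)/x = sqrt(5)/4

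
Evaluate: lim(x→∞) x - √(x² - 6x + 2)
This is an ∞-∞ indeterminate form.

Combine fractions or rationalize to convert ∞-∞ to 0/0 form:
  lim(x→∞) x - √(x² - 6x + 2) = 3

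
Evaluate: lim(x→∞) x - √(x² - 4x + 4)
This is an ∞-∞ indeterminate form.

Combine fractions or rationalize to convert ∞-∞ to 0/0 form:
  lim(x→∞) x - √(x² - 4x + 4) = 2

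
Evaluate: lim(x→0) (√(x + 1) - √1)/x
This is a standard limit.

Factor or rationalize the expression:
  lim(x→0) (√(x + 1) - √1)/x = 1/2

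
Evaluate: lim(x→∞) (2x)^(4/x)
This is an exponential indeterminate form.

For exponential indeterminate forms, take the natural log:
  Let L = lim(x→∞) (2x)^(4/x)
  Then ln(L) = lim(x→∞) [exponent × ln(base)]
  Evaluate using L'Hôpital or standard limits, then exponentiate.
  L = 1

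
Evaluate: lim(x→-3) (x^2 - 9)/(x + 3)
This is a standard limit.

Factor or rationalize the expression:
  lim(x→-3) (x^2 - 9)/(x + 3) = -6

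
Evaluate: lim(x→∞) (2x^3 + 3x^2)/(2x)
This is an ∞/∞ indeterminate form.

Apply L'Hôpital's rule: differentiate numerator and denominator separately.
  f(x) = 2·x^3 + 3·x^2   ⇒   f'(x) = 6·x^2 + 6·x
  g(x) = 2·x   ⇒   g'(x) = 2
  lim(x→∞) f'(x)/g'(x) = lim(x→∞) (6·x^2 + 6·x)/(2)
  = ∞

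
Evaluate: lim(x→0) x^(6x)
This is an exponential indeterminate form.

For exponential indeterminate forms, take the natural log:
  Let L = lim(x→0) x^(6x)
  Then ln(L) = lim(x→0) [exponent × ln(base)]
  Evaluate using L'Hôpital or standard limits, then exponentiate.
  L = 1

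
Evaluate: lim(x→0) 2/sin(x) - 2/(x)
This is an ∞-∞ indeterminate form.

Combine fractions or rationalize to convert ∞-∞ to 0/0 form:
  lim(x→0) 2/sin(x) - 2/(x) = 0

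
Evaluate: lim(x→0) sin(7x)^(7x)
This is an exponential indeterminate form.

For exponential indeterminate forms, take the natural log:
  Let L = lim(x→0) sin(7x)^(7x)
  Then ln(L) = lim(x→0) [exponent × ln(base)]
  Evaluate using L'Hôpital or standard limits, then exponentiate.
  L = 1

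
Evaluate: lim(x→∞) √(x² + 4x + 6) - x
This is an ∞-∞ indeterminate form.

Combine fractions or rationalize to convert ∞-∞ to 0/0 form:
  lim(x→∞) √(x² + 4x + 6) - x = 2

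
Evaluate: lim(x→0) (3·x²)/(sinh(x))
This is a 0/0 indeterminate form.

Apply L'Hôpital's rule: differentiate numerator and denominator separately.
  f(x) = 3·x^2   ⇒   f'(x) = 6·x
  g(x) = sinh(x)   ⇒   g'(x) = cosh(x)
  lim(x→0) f'(x)/g'(x) = lim(x→0) (6·x)/(cosh(x))
  = 0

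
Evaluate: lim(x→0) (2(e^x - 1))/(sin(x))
This is a 0/0 indeterminate form.

Apply L'Hôpital's rule: differentiate numerator and denominator separately.
  f(x) = 2·e^(x) - 2   ⇒   f'(x) = 2·e^(x)
  g(x) = sin(x)   ⇒   g'(x) = cos(x)
  lim(x→0) f'(x)/g'(x) = lim(x→0) (2·e^(x))/(cos(x))
  = 2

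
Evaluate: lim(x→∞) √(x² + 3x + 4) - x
This is an ∞-∞ indeterminate form.

Combine fractions or rationalize to convert ∞-∞ to 0/0 form:
  lim(x→∞) √(x² + 3x + 4) - x = 3/2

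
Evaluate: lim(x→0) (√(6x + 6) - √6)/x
This is a standard limit.

Factor or rationalize the expression:
  lim(x→0) (√(6x + 6) - √6)/x = sqrt(6)/2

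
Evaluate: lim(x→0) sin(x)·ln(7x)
This is a 0·∞ indeterminate form.

Rewrite 0·∞ as a quotient (0/0 or ∞/∞ form), then apply L'Hôpital's rule:
  lim(x→0) sin(x)·ln(7x) = 0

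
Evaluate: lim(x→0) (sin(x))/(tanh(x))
This is a 0/0 indeterminate form.

Apply L'Hôpital's rule: differentiate numerator and denominator separately.
  f(x) = sin(x)   ⇒   f'(x) = cos(x)
  g(x) = tanh(x)   ⇒   g'(x) = 1 - tanh(x)^2
  lim(x→0) f'(x)/g'(x) = lim(x→0) (cos(x))/(1 - tanh(x)^2)
  = 1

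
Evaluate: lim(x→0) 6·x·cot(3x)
This is a 0·∞ indeterminate form.

Rewrite 0·∞ as a quotient (0/0 or ∞/∞ form), then apply L'Hôpital's rule:
  lim(x→0) 6·x·cot(3x) = 2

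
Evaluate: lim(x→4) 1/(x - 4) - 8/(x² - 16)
This is an ∞-∞ indeterminate form.

Combine fractions or rationalize to convert ∞-∞ to 0/0 form:
  lim(x→4) 1/(x - 4) - 8/(x² - 16) = 1/8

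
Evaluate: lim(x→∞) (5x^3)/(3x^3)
This is an ∞/∞ indeterminate form.

Apply L'Hôpital's rule: differentiate numerator and denominator separately.
  f(x) = 5·x^3   ⇒   f'(x) = 15·x^2
  g(x) = 3·x^3   ⇒   g'(x) = 9·x^2
  lim(x→∞) f'(x)/g'(x) = lim(x→∞) (15·x^2)/(9·x^2)
  = 5/3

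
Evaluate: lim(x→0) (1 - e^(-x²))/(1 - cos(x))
This is a 0/0 indeterminate form.

Apply L'Hôpital's rule: differentiate numerator and denominator separately.
  f(x) = 1 - e^(-x^2)   ⇒   f'(x) = 2·x·e^(-x^2)
  g(x) = 1 - cos(x)   ⇒   g'(x) = sin(x)
  lim(x→0) f'(x)/g'(x) = lim(x→0) (2·x·e^(-x^2))/(sin(x))
  = 2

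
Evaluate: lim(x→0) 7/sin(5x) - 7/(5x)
This is an ∞-∞ indeterminate form.

Combine fractions or rationalize to convert ∞-∞ to 0/0 form:
  lim(x→0) 7/sin(5x) - 7/(5x) = 0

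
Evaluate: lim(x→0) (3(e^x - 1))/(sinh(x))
This is a 0/0 indeterminate form.

Apply L'Hôpital's rule: differentiate numerator and denominator separately.
  f(x) = 3·e^(x) - 3   ⇒   f'(x) = 3·e^(x)
  g(x) = sinh(x)   ⇒   g'(x) = cosh(x)
  lim(x→0) f'(x)/g'(x) = lim(x→0) (3·e^(x))/(cosh(x))
  = 3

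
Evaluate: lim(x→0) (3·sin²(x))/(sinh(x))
This is a 0/0 indeterminate form.

Apply L'Hôpital's rule: differentiate numerator and denominator separately.
  f(x) = 3·sin(x)^2   ⇒   f'(x) = 6·sin(x)·cos(x)
  g(x) = sinh(x)   ⇒   g'(x) = cosh(x)
  lim(x→0) f'(x)/g'(x) = lim(x→0) (6·sin(x)·cos(x))/(cosh(x))
  = 0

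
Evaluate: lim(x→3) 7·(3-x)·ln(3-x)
This is a 0·∞ indeterminate form.

Rewrite 0·∞ as a quotient (0/0 or ∞/∞ form), then apply L'Hôpital's rule:
  lim(x→3) 7·(3-x)·ln(3-x) = 0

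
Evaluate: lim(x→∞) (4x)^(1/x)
This is an exponential indeterminate form.

For exponential indeterminate forms, take the natural log:
  Let L = lim(x→∞) (4x)^(1/x)
  Then ln(L) = lim(x→∞) [exponent × ln(base)]
  Evaluate using L'Hôpital or standard limits, then exponentiate.
  L = 1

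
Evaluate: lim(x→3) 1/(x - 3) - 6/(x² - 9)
This is an ∞-∞ indeterminate form.

Combine fractions or rationalize to convert ∞-∞ to 0/0 form:
  lim(x→3) 1/(x - 3) - 6/(x² - 9) = 1/6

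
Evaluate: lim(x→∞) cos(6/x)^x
This is an exponential indeterminate form.

For exponential indeterminate forms, take the natural log:
  Let L = lim(x→∞) cos(6/x)^x
  Then ln(L) = lim(x→∞) [exponent × ln(base)]
  Evaluate using L'Hôpital or standard limits, then exponentiate.
  L = 1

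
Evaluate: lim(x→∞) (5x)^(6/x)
This is an exponential indeterminate form.

For exponential indeterminate forms, take the natural log:
  Let L = lim(x→∞) (5x)^(6/x)
  Then ln(L) = lim(x→∞) [exponent × ln(base)]
  Evaluate using L'Hôpital or standard limits, then exponentiate.
  L = 1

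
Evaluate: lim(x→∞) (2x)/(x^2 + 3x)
This is an ∞/∞ indeterminate form.

Apply L'Hôpital's rule: differentiate numerator and denominator separately.
  f(x) = 2·x   ⇒   f'(x) = 2
  g(x) = x^2 + 3·x   ⇒   g'(x) = 2·x + 3
  lim(x→∞) f'(x)/g'(x) = lim(x→∞) (2)/(2·x + 3)
  = 0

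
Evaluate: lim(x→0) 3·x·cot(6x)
This is a 0·∞ indeterminate form.

Rewrite 0·∞ as a quotient (0/0 or ∞/∞ form), then apply L'Hôpital's rule:
  lim(x→0) 3·x·cot(6x) = 1/2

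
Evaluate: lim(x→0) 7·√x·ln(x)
This is a 0·∞ indeterminate form.

Rewrite 0·∞ as a quotient (0/0 or ∞/∞ form), then apply L'Hôpital's rule:
  lim(x→0) 7·√x·ln(x) = 0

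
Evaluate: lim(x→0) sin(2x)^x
This is an exponential indeterminate form.

For exponential indeterminate forms, take the natural log:
  Let L = lim(x→0) sin(2x)^x
  Then ln(L) = lim(x→0) [exponent × ln(base)]
  Evaluate using L'Hôpital or standard limits, then exponentiate.
  L = 1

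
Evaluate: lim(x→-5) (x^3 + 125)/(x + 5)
This is a standard limit.

Factor or rationalize the expression:
  lim(x→-5) (x^3 + 125)/(x + 5) = 75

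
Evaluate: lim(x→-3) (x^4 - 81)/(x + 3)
This is a standard limit.

Factor or rationalize the expression:
  lim(x→-3) (x^4 - 81)/(x + 3) = -108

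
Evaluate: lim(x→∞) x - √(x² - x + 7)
This is an ∞-∞ indeterminate form.

Combine fractions or rationalize to convert ∞-∞ to 0/0 form:
  lim(x→∞) x - √(x² - x + 7) = 1/2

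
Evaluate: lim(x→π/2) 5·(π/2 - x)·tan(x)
This is a 0·∞ indeterminate form.

Rewrite 0·∞ as a quotient (0/0 or ∞/∞ form), then apply L'Hôpital's rule:
  lim(x→π/2) 5·(π/2 - x)·tan(x) = 5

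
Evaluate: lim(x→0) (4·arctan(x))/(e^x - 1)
This is a 0/0 indeterminate form.

Apply L'Hôpital's rule: differentiate numerator and denominator separately.
  f(x) = 4·atan(x)   ⇒   f'(x) = 4/(x^2 + 1)
  g(x) = e^(x) - 1   ⇒   g'(x) = e^(x)
  lim(x→0) f'(x)/g'(x) = lim(x→0) (4/(x^2 + 1))/(e^(x))
  = 4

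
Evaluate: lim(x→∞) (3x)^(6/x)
This is an exponential indeterminate form.

For exponential indeterminate forms, take the natural log:
  Let L = lim(x→∞) (3x)^(6/x)
  Then ln(L) = lim(x→∞) [exponent × ln(base)]
  Evaluate using L'Hôpital or standard limits, then exponentiate.
  L = 1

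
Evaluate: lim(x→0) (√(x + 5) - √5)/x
This is a standard limit.

Factor or rationalize the expression:
  lim(x→0) (√(x + 5) - √5)/x = sqrt(5)/10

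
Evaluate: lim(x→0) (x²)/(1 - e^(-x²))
This is a 0/0 indeterminate form.

Apply L'Hôpital's rule: differentiate numerator and denominator separately.
  f(x) = x^2   ⇒   f'(x) = 2·x
  g(x) = 1 - e^(-x^2)   ⇒   g'(x) = 2·x·e^(-x^2)
  lim(x→0) f'(x)/g'(x) = lim(x→0) (2·x)/(2·x·e^(-x^2))
  = 1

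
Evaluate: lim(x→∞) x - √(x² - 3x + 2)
This is an ∞-∞ indeterminate form.

Combine fractions or rationalize to convert ∞-∞ to 0/0 form:
  lim(x→∞) x - √(x² - 3x + 2) = 3/2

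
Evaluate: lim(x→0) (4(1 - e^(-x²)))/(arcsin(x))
This is a 0/0 indeterminate form.

Apply L'Hôpital's rule: differentiate numerator and denominator separately.
  f(x) = 4 - 4·e^(-x^2)   ⇒   f'(x) = 8·x·e^(-x^2)
  g(x) = asin(x)   ⇒   g'(x) = 1/sqrt(1 - x^2)
  lim(x→0) f'(x)/g'(x) = lim(x→0) (8·x·e^(-x^2))/(1/sqrt(1 - x^2))
  = 0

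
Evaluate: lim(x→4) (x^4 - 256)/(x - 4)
This is a standard limit.

Factor or rationalize the expression:
  lim(x→4) (x^4 - 256)/(x - 4) = 256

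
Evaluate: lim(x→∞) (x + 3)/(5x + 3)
This is an ∞/∞ indeterminate form.

Apply L'Hôpital's rule: differentiate numerator and denominator separately.
  f(x) = x + 3   ⇒   f'(x) = 1
  g(x) = 5·x + 3   ⇒   g'(x) = 5
  lim(x→∞) f'(x)/g'(x) = lim(x→∞) (1)/(5)
  = 1/5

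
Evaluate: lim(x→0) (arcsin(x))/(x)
This is a 0/0 indeterminate form.

Apply L'Hôpital's rule: differentiate numerator and denominator separately.
  f(x) = asin(x)   ⇒   f'(x) = 1/sqrt(1 - x^2)
  g(x) = x   ⇒   g'(x) = 1
  lim(x→0) f'(x)/g'(x) = lim(x→0) (1/sqrt(1 - x^2))/(1)
  = 1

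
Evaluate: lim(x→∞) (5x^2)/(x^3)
This is an ∞/∞ indeterminate form.

Apply L'Hôpital's rule: differentiate numerator and denominator separately.
  f(x) = 5·x^2   ⇒   f'(x) = 10·x
  g(x) = x^3   ⇒   g'(x) = 3·x^2
  lim(x→∞) f'(x)/g'(x) = lim(x→∞) (10·x)/(3·x^2)
  = 0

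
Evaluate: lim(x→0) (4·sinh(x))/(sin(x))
This is a 0/0 indeterminate form.

Apply L'Hôpital's rule: differentiate numerator and denominator separately.
  f(x) = 4·sinh(x)   ⇒   f'(x) = 4·cosh(x)
  g(x) = sin(x)   ⇒   g'(x) = cos(x)
  lim(x→0) f'(x)/g'(x) = lim(x→0) (4·cosh(x))/(cos(x))
  = 4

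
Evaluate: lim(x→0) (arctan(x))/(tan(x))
This is a 0/0 indeterminate form.

Apply L'Hôpital's rule: differentiate numerator and denominator separately.
  f(x) = atan(x)   ⇒   f'(x) = 1/(x^2 + 1)
  g(x) = tan(x)   ⇒   g'(x) = tan(x)^2 + 1
  lim(x→0) f'(x)/g'(x) = lim(x→0) (1/(x^2 + 1))/(tan(x)^2 + 1)
  = 1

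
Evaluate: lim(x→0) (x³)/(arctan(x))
This is a 0/0 indeterminate form.

Apply L'Hôpital's rule: differentiate numerator and denominator separately.
  f(x) = x^3   ⇒   f'(x) = 3·x^2
  g(x) = atan(x)   ⇒   g'(x) = 1/(x^2 + 1)
  lim(x→0) f'(x)/g'(x) = lim(x→0) (3·x^2)/(1/(x^2 + 1))
  = 0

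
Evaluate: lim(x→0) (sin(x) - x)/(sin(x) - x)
This is a 0/0 indeterminate form.

Apply L'Hôpital's rule: differentiate numerator and denominator separately.
  f(x) = -x + sin(x)   ⇒   f'(x) = cos(x) - 1
  g(x) = -x + sin(x)   ⇒   g'(x) = cos(x) - 1
  lim(x→0) f'(x)/g'(x) = lim(x→0) (cos(x) - 1)/(cos(x) - 1)
  = 1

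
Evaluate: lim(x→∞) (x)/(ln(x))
This is an ∞/∞ indeterminate form.

Apply L'Hôpital's rule: differentiate numerator and denominator separately.
  f(x) = x   ⇒   f'(x) = 1
  g(x) = ln(x)   ⇒   g'(x) = 1/x
  lim(x→∞) f'(x)/g'(x) = lim(x→∞) (1)/(1/x)
  = ∞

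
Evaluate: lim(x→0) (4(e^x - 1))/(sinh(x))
This is a 0/0 indeterminate form.

Apply L'Hôpital's rule: differentiate numerator and denominator separately.
  f(x) = 4·e^(x) - 4   ⇒   f'(x) = 4·e^(x)
  g(x) = sinh(x)   ⇒   g'(x) = cosh(x)
  lim(x→0) f'(x)/g'(x) = lim(x→0) (4·e^(x))/(cosh(x))
  = 4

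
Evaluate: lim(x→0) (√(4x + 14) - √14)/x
This is a standard limit.

Factor or rationalize the expression:
  lim(x→0) (√(4x + 14) - √14)/x = sqrt(14)/7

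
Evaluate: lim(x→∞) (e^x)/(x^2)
This is an ∞/∞ indeterminate form.

Apply L'Hôpital's rule: differentiate numerator and denominator separately.
  f(x) = e^(x)   ⇒   f'(x) = e^(x)
  g(x) = x^2   ⇒   g'(x) = 2·x
  lim(x→∞) f'(x)/g'(x) = lim(x→∞) (e^(x))/(2·x)
  = ∞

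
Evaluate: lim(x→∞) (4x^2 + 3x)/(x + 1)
This is an ∞/∞ indeterminate form.

Apply L'Hôpital's rule: differentiate numerator and denominator separately.
  f(x) = 4·x^2 + 3·x   ⇒   f'(x) = 8·x + 3
  g(x) = x + 1   ⇒   g'(x) = 1
  lim(x→∞) f'(x)/g'(x) = lim(x→∞) (8·x + 3)/(1)
  = ∞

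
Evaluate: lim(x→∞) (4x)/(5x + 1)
This is an ∞/∞ indeterminate form.

Apply L'Hôpital's rule: differentiate numerator and denominator separately.
  f(x) = 4·x   ⇒   f'(x) = 4
  g(x) = 5·x + 1   ⇒   g'(x) = 5
  lim(x→∞) f'(x)/g'(x) = lim(x→∞) (4)/(5)
  = 4/5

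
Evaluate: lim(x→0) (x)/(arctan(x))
This is a 0/0 indeterminate form.

Apply L'Hôpital's rule: differentiate numerator and denominator separately.
  f(x) = x   ⇒   f'(x) = 1
  g(x) = atan(x)   ⇒   g'(x) = 1/(x^2 + 1)
  lim(x→0) f'(x)/g'(x) = lim(x→0) (1)/(1/(x^2 + 1))
  = 1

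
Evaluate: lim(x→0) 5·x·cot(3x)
This is a 0·∞ indeterminate form.

Rewrite 0·∞ as a quotient (0/0 or ∞/∞ form), then apply L'Hôpital's rule:
  lim(x→0) 5·x·cot(3x) = 5/3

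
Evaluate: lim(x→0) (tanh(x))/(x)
This is a 0/0 indeterminate form.

Apply L'Hôpital's rule: differentiate numerator and denominator separately.
  f(x) = tanh(x)   ⇒   f'(x) = 1 - tanh(x)^2
  g(x) = x   ⇒   g'(x) = 1
  lim(x→0) f'(x)/g'(x) = lim(x→0) (1 - tanh(x)^2)/(1)
  = 1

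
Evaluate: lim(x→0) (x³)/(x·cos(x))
This is a 0/0 indeterminate form.

Apply L'Hôpital's rule: differentiate numerator and denominator separately.
  f(x) = x^3   ⇒   f'(x) = 3·x^2
  g(x) = x·cos(x)   ⇒   g'(x) = -x·sin(x) + cos(x)
  lim(x→0) f'(x)/g'(x) = lim(x→0) (3·x^2)/(-x·sin(x) + cos(x))
  = 0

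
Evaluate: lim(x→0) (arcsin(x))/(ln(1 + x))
This is a 0/0 indeterminate form.

Apply L'Hôpital's rule: differentiate numerator and denominator separately.
  f(x) = asin(x)   ⇒   f'(x) = 1/sqrt(1 - x^2)
  g(x) = ln(x + 1)   ⇒   g'(x) = 1/(x + 1)
  lim(x→0) f'(x)/g'(x) = lim(x→0) (1/sqrt(1 - x^2))/(1/(x + 1))
  = 1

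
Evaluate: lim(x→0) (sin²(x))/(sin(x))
This is a 0/0 indeterminate form.

Apply L'Hôpital's rule: differentiate numerator and denominator separately.
  f(x) = sin(x)^2   ⇒   f'(x) = 2·sin(x)·cos(x)
  g(x) = sin(x)   ⇒   g'(x) = cos(x)
  lim(x→0) f'(x)/g'(x) = lim(x→0) (2·sin(x)·cos(x))/(cos(x))
  = 0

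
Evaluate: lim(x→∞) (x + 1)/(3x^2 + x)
This is an ∞/∞ indeterminate form.

Apply L'Hôpital's rule: differentiate numerator and denominator separately.
  f(x) = x + 1   ⇒   f'(x) = 1
  g(x) = 3·x^2 + x   ⇒   g'(x) = 6·x + 1
  lim(x→∞) f'(x)/g'(x) = lim(x→∞) (1)/(6·x + 1)
  = 0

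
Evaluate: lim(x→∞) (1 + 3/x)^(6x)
This is an exponential indeterminate form.

For exponential indeterminate forms, take the natural log:
  Let L = lim(x→∞) (1 + 3/x)^(6x)
  Then ln(L) = lim(x→∞) [exponent × ln(base)]
  Evaluate using L'Hôpital or standard limits, then exponentiate.
  L = e^(18)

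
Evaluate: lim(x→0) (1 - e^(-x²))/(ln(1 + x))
This is a 0/0 indeterminate form.

Apply L'Hôpital's rule: differentiate numerator and denominator separately.
  f(x) = 1 - e^(-x^2)   ⇒   f'(x) = 2·x·e^(-x^2)
  g(x) = ln(x + 1)   ⇒   g'(x) = 1/(x + 1)
  lim(x→0) f'(x)/g'(x) = lim(x→0) (2·x·e^(-x^2))/(1/(x + 1))
  = 0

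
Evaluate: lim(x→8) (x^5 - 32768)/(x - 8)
This is a standard limit.

Factor or rationalize the expression:
  lim(x→8) (x^5 - 32768)/(x - 8) = 20480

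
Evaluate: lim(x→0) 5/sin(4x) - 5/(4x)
This is an ∞-∞ indeterminate form.

Combine fractions or rationalize to convert ∞-∞ to 0/0 form:
  lim(x→0) 5/sin(4x) - 5/(4x) = 0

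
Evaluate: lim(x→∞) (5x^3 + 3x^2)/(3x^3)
This is an ∞/∞ indeterminate form.

Apply L'Hôpital's rule: differentiate numerator and denominator separately.
  f(x) = 5·x^3 + 3·x^2   ⇒   f'(x) = 15·x^2 + 6·x
  g(x) = 3·x^3   ⇒   g'(x) = 9·x^2
  lim(x→∞) f'(x)/g'(x) = lim(x→∞) (15·x^2 + 6·x)/(9·x^2)
  = 5/3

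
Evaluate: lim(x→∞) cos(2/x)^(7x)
This is an exponential indeterminate form.

For exponential indeterminate forms, take the natural log:
  Let L = lim(x→∞) cos(2/x)^(7x)
  Then ln(L) = lim(x→∞) [exponent × ln(base)]
  Evaluate using L'Hôpital or standard limits, then exponentiate.
  L = 1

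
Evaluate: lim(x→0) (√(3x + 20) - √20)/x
This is a standard limit.

Factor or rationalize the expression:
  lim(x→0) (√(3x + 20) - √20)/x = 3·sqrt(5)/20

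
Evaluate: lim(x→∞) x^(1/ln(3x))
This is an exponential indeterminate form.

For exponential indeterminate forms, take the natural log:
  Let L = lim(x→∞) x^(1/ln(3x))
  Then ln(L) = lim(x→∞) [exponent × ln(base)]
  Evaluate using L'Hôpital or standard limits, then exponentiate.
  L = e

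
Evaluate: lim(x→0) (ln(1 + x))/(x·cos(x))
This is a 0/0 indeterminate form.

Apply L'Hôpital's rule: differentiate numerator and denominator separately.
  f(x) = ln(x + 1)   ⇒   f'(x) = 1/(x + 1)
  g(x) = x·cos(x)   ⇒   g'(x) = -x·sin(x) + cos(x)
  lim(x→0) f'(x)/g'(x) = lim(x→0) (1/(x + 1))/(-x·sin(x) + cos(x))
  = 1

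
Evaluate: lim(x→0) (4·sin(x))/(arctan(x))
This is a 0/0 indeterminate form.

Apply L'Hôpital's rule: differentiate numerator and denominator separately.
  f(x) = 4·sin(x)   ⇒   f'(x) = 4·cos(x)
  g(x) = atan(x)   ⇒   g'(x) = 1/(x^2 + 1)
  lim(x→0) f'(x)/g'(x) = lim(x→0) (4·cos(x))/(1/(x^2 + 1))
  = 4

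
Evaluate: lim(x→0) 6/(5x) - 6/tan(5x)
This is an ∞-∞ indeterminate form.

Combine fractions or rationalize to convert ∞-∞ to 0/0 form:
  lim(x→0) 6/(5x) - 6/tan(5x) = 0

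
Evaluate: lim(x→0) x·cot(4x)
This is a 0·∞ indeterminate form.

Rewrite 0·∞ as a quotient (0/0 or ∞/∞ form), then apply L'Hôpital's rule:
  lim(x→0) x·cot(4x) = 1/4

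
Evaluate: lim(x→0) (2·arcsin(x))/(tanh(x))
This is a 0/0 indeterminate form.

Apply L'Hôpital's rule: differentiate numerator and denominator separately.
  f(x) = 2·asin(x)   ⇒   f'(x) = 2/sqrt(1 - x^2)
  g(x) = tanh(x)   ⇒   g'(x) = 1 - tanh(x)^2
  lim(x→0) f'(x)/g'(x) = lim(x→0) (2/sqrt(1 - x^2))/(1 - tanh(x)^2)
  = 2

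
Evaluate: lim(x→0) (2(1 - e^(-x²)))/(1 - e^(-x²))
This is a 0/0 indeterminate form.

Apply L'Hôpital's rule: differentiate numerator and denominator separately.
  f(x) = 2 - 2·e^(-x^2)   ⇒   f'(x) = 4·x·e^(-x^2)
  g(x) = 1 - e^(-x^2)   ⇒   g'(x) = 2·x·e^(-x^2)
  lim(x→0) f'(x)/g'(x) = lim(x→0) (4·x·e^(-x^2))/(2·x·e^(-x^2))
  = 2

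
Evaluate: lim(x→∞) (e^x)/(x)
This is an ∞/∞ indeterminate form.

Apply L'Hôpital's rule: differentiate numerator and denominator separately.
  f(x) = e^(x)   ⇒   f'(x) = e^(x)
  g(x) = x   ⇒   g'(x) = 1
  lim(x→∞) f'(x)/g'(x) = lim(x→∞) (e^(x))/(1)
  = ∞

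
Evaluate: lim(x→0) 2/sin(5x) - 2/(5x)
This is an ∞-∞ indeterminate form.

Combine fractions or rationalize to convert ∞-∞ to 0/0 form:
  lim(x→0) 2/sin(5x) - 2/(5x) = 0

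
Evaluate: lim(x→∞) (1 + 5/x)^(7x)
This is an exponential indeterminate form.

For exponential indeterminate forms, take the natural log:
  Let L = lim(x→∞) (1 + 5/x)^(7x)
  Then ln(L) = lim(x→∞) [exponent × ln(base)]
  Evaluate using L'Hôpital or standard limits, then exponentiate.
  L = e^(35)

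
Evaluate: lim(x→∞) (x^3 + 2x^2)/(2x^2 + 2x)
This is an ∞/∞ indeterminate form.

Apply L'Hôpital's rule: differentiate numerator and denominator separately.
  f(x) = x^3 + 2·x^2   ⇒   f'(x) = 3·x^2 + 4·x
  g(x) = 2·x^2 + 2·x   ⇒   g'(x) = 4·x + 2
  lim(x→∞) f'(x)/g'(x) = lim(x→∞) (3·x^2 + 4·x)/(4·x + 2)
  = ∞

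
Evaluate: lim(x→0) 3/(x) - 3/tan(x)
This is an ∞-∞ indeterminate form.

Combine fractions or rationalize to convert ∞-∞ to 0/0 form:
  lim(x→0) 3/(x) - 3/tan(x) = 0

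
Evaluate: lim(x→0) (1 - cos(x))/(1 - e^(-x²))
This is a 0/0 indeterminate form.

Apply L'Hôpital's rule: differentiate numerator and denominator separately.
  f(x) = 1 - cos(x)   ⇒   f'(x) = sin(x)
  g(x) = 1 - e^(-x^2)   ⇒   g'(x) = 2·x·e^(-x^2)
  lim(x→0) f'(x)/g'(x) = lim(x→0) (sin(x))/(2·x·e^(-x^2))
  = 1/2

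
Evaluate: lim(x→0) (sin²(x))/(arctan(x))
This is a 0/0 indeterminate form.

Apply L'Hôpital's rule: differentiate numerator and denominator separately.
  f(x) = sin(x)^2   ⇒   f'(x) = 2·sin(x)·cos(x)
  g(x) = atan(x)   ⇒   g'(x) = 1/(x^2 + 1)
  lim(x→0) f'(x)/g'(x) = lim(x→0) (2·sin(x)·cos(x))/(1/(x^2 + 1))
  = 0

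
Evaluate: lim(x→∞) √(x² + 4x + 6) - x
This is an ∞-∞ indeterminate form.

Combine fractions or rationalize to convert ∞-∞ to 0/0 form:
  lim(x→∞) √(x² + 4x + 6) - x = 2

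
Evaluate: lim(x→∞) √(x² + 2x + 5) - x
This is an ∞-∞ indeterminate form.

Combine fractions or rationalize to convert ∞-∞ to 0/0 form:
  lim(x→∞) √(x² + 2x + 5) - x = 1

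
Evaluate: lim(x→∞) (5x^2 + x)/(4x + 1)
This is an ∞/∞ indeterminate form.

Apply L'Hôpital's rule: differentiate numerator and denominator separately.
  f(x) = 5·x^2 + x   ⇒   f'(x) = 10·x + 1
  g(x) = 4·x + 1   ⇒   g'(x) = 4
  lim(x→∞) f'(x)/g'(x) = lim(x→∞) (10·x + 1)/(4)
  = ∞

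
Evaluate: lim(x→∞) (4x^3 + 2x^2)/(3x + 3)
This is an ∞/∞ indeterminate form.

Apply L'Hôpital's rule: differentiate numerator and denominator separately.
  f(x) = 4·x^3 + 2·x^2   ⇒   f'(x) = 12·x^2 + 4·x
  g(x) = 3·x + 3   ⇒   g'(x) = 3
  lim(x→∞) f'(x)/g'(x) = lim(x→∞) (12·x^2 + 4·x)/(3)
  = ∞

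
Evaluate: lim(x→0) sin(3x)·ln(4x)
This is a 0·∞ indeterminate form.

Rewrite 0·∞ as a quotient (0/0 or ∞/∞ form), then apply L'Hôpital's rule:
  lim(x→0) sin(3x)·ln(4x) = 0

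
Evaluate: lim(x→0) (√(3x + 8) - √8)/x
This is a standard limit.

Factor or rationalize the expression:
  lim(x→0) (√(3x + 8) - √8)/x = 3·sqrt(2)/8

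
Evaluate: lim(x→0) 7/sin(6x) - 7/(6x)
This is an ∞-∞ indeterminate form.

Combine fractions or rationalize to convert ∞-∞ to 0/0 form:
  lim(x→0) 7/sin(6x) - 7/(6x) = 0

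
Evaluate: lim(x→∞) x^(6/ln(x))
This is an exponential indeterminate form.

For exponential indeterminate forms, take the natural log:
  Let L = lim(x→∞) x^(6/ln(x))
  Then ln(L) = lim(x→∞) [exponent × ln(base)]
  Evaluate using L'Hôpital or standard limits, then exponentiate.
  L = e^(6)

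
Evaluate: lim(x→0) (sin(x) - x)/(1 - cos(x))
This is a 0/0 indeterminate form.

Apply L'Hôpital's rule: differentiate numerator and denominator separately.
  f(x) = -x + sin(x)   ⇒   f'(x) = cos(x) - 1
  g(x) = 1 - cos(x)   ⇒   g'(x) = sin(x)
  lim(x→0) f'(x)/g'(x) = lim(x→0) (cos(x) - 1)/(sin(x))
  = 0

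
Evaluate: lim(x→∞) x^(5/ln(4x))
This is an exponential indeterminate form.

For exponential indeterminate forms, take the natural log:
  Let L = lim(x→∞) x^(5/ln(4x))
  Then ln(L) = lim(x→∞) [exponent × ln(base)]
  Evaluate using L'Hôpital or standard limits, then exponentiate.
  L = e^(5)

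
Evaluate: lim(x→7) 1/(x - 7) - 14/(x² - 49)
This is an ∞-∞ indeterminate form.

Combine fractions or rationalize to convert ∞-∞ to 0/0 form:
  lim(x→7) 1/(x - 7) - 14/(x² - 49) = 1/14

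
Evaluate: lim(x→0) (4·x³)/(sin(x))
This is a 0/0 indeterminate form.

Apply L'Hôpital's rule: differentiate numerator and denominator separately.
  f(x) = 4·x^3   ⇒   f'(x) = 12·x^2
  g(x) = sin(x)   ⇒   g'(x) = cos(x)
  lim(x→0) f'(x)/g'(x) = lim(x→0) (12·x^2)/(cos(x))
  = 0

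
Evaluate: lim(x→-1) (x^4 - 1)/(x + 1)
This is a standard limit.

Factor or rationalize the expression:
  lim(x→-1) (x^4 - 1)/(x + 1) = -4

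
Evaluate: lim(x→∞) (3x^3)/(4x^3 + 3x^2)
This is an ∞/∞ indeterminate form.

Apply L'Hôpital's rule: differentiate numerator and denominator separately.
  f(x) = 3·x^3   ⇒   f'(x) = 9·x^2
  g(x) = 4·x^3 + 3·x^2   ⇒   g'(x) = 12·x^2 + 6·x
  lim(x→∞) f'(x)/g'(x) = lim(x→∞) (9·x^2)/(12·x^2 + 6·x)
  = 3/4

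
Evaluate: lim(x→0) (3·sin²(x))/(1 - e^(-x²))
This is a 0/0 indeterminate form.

Apply L'Hôpital's rule: differentiate numerator and denominator separately.
  f(x) = 3·sin(x)^2   ⇒   f'(x) = 6·sin(x)·cos(x)
  g(x) = 1 - e^(-x^2)   ⇒   g'(x) = 2·x·e^(-x^2)
  lim(x→0) f'(x)/g'(x) = lim(x→0) (6·sin(x)·cos(x))/(2·x·e^(-x^2))
  = 3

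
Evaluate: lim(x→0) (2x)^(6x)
This is an exponential indeterminate form.

For exponential indeterminate forms, take the natural log:
  Let L = lim(x→0) (2x)^(6x)
  Then ln(L) = lim(x→0) [exponent × ln(base)]
  Evaluate using L'Hôpital or standard limits, then exponentiate.
  L = 1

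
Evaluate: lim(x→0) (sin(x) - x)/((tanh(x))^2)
This is a 0/0 indeterminate form.

Apply L'Hôpital's rule: differentiate numerator and denominator separately.
  f(x) = -x + sin(x)   ⇒   f'(x) = cos(x) - 1
  g(x) = tanh(x)^2   ⇒   g'(x) = (2 - 2·tanh(x)^2)·tanh(x)
  lim(x→0) f'(x)/g'(x) = lim(x→0) (cos(x) - 1)/((2 - 2·tanh(x)^2)·tanh(x))
  = 0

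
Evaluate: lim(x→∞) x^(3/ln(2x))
This is an exponential indeterminate form.

For exponential indeterminate forms, take the natural log:
  Let L = lim(x→∞) x^(3/ln(2x))
  Then ln(L) = lim(x→∞) [exponent × ln(base)]
  Evaluate using L'Hôpital or standard limits, then exponentiate.
  L = e^(3)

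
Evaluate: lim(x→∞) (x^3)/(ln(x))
This is an ∞/∞ indeterminate form.

Apply L'Hôpital's rule: differentiate numerator and denominator separately.
  f(x) = x^3   ⇒   f'(x) = 3·x^2
  g(x) = ln(x)   ⇒   g'(x) = 1/x
  lim(x→∞) f'(x)/g'(x) = lim(x→∞) (3·x^2)/(1/x)
  = ∞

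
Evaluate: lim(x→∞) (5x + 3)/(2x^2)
This is an ∞/∞ indeterminate form.

Apply L'Hôpital's rule: differentiate numerator and denominator separately.
  f(x) = 5·x + 3   ⇒   f'(x) = 5
  g(x) = 2·x^2   ⇒   g'(x) = 4·x
  lim(x→∞) f'(x)/g'(x) = lim(x→∞) (5)/(4·x)
  = 0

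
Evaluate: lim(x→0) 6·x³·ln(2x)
This is a 0·∞ indeterminate form.

Rewrite 0·∞ as a quotient (0/0 or ∞/∞ form), then apply L'Hôpital's rule:
  lim(x→0) 6·x³·ln(2x) = 0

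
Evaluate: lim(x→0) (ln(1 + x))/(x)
This is a 0/0 indeterminate form.

Apply L'Hôpital's rule: differentiate numerator and denominator separately.
  f(x) = ln(x + 1)   ⇒   f'(x) = 1/(x + 1)
  g(x) = x   ⇒   g'(x) = 1
  lim(x→0) f'(x)/g'(x) = lim(x→0) (1/(x + 1))/(1)
  = 1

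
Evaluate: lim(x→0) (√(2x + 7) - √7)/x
This is a standard limit.

Factor or rationalize the expression:
  lim(x→0) (√(2x + 7) - √7)/x = sqrt(7)/7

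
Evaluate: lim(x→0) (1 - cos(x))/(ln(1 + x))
This is a 0/0 indeterminate form.

Apply L'Hôpital's rule: differentiate numerator and denominator separately.
  f(x) = 1 - cos(x)   ⇒   f'(x) = sin(x)
  g(x) = ln(x + 1)   ⇒   g'(x) = 1/(x + 1)
  lim(x→0) f'(x)/g'(x) = lim(x→0) (sin(x))/(1/(x + 1))
  = 0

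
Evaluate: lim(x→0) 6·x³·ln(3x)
This is a 0·∞ indeterminate form.

Rewrite 0·∞ as a quotient (0/0 or ∞/∞ form), then apply L'Hôpital's rule:
  lim(x→0) 6·x³·ln(3x) = 0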